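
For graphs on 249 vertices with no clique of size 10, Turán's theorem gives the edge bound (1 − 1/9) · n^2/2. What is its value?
Turán density bound = (8/9) · 249^2/2 = 27556

Turán's theorem: ex(n, K_{r+1}) is achieved by the complete r-partite Turán graph T(n, r) with parts as balanced as possible, and is at most (1 − 1/r) · n^2/2. For r = 9, n = 249: the density bound is (8/9) · 62001/2 = 27556. The integer-valued extremum is e(T(249, 9)) = 27555, which is strictly less than the density bound 27556 since 9 ∤ 249 (the parts of T(249, 9) cannot all be equal).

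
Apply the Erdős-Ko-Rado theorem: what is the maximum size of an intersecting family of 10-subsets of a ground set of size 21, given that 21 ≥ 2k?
max |F| = C(20, 9) = 167960

The Erdős-Ko-Rado theorem states: for n ≥ 2k, an intersecting family of k-subsets of an n-element set has size at most C(n − 1, k − 1), with equality for 'star' families {A ⊆ [n] : |A| = k, i ∈ A} (fix an element i). For n = 21, k = 10: C(20, 9) = 167960.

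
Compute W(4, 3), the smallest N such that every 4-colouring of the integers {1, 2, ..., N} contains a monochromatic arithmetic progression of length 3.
W(4, 3) = 76

W(4, 3) = 76. The lower bound W(4, 3) > 75 comes from an explicit good 4-colouring of [1, 75]; the upper bound W(4, 3) ≤ 76 was verified by exhaustive search over 4-colourings of [1, 76].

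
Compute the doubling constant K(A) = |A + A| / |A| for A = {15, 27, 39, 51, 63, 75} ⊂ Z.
K = |A + A| / |A| = 11/6

Enumerate A + A = {a + b : a, b ∈ A}. With |A| = 6, there are |A|^2 = 36 ordered sum pairs; collecting distinct values, A + A = {30, 42, 54, 66, 78, 90, 102, 114, 126, 138, 150}, so |A + A| = 11. Thus K = 11/6. Here |A + A| = 2|A| − 1 = 11, the minimum possible — so K = 11/6 is minimal, which holds iff A is an arithmetic progression.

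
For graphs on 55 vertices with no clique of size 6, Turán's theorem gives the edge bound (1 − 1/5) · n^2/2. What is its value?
Turán density bound = (4/5) · 55^2/2 = 1210

Turán's theorem: ex(n, K_{r+1}) is achieved by the complete r-partite Turán graph T(n, r) with parts as balanced as possible, and is at most (1 − 1/r) · n^2/2. For r = 5, n = 55: the density bound is (4/5) · 3025/2 = 1210. Since 5 ∣ 55, the Turán graph T(55, 5) has parts of equal size 11, and its edge count e(T(55, 5)) = 1210 attains the density bound exactly.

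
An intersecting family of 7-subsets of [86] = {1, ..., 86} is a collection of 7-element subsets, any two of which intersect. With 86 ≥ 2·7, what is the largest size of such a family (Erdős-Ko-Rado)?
max |F| = C(85, 6) = 437353560

Erdős-Ko-Rado (1961): when n ≥ 2k, max |F| = C(n−1, k−1). The bound is attained by the star {A : i ∈ A} for any fixed i ∈ [n]. Here C(86−1, 7−1) = C(85, 6) = 437353560.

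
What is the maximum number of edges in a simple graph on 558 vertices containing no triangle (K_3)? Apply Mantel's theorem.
ex(558, K_3) = ⌊558^2/4⌋ = 77841

Mantel (1907): a triangle-free graph on n vertices has at most ⌊n^2/4⌋ edges, with equality for the complete bipartite graph K_{⌊n/2⌋, ⌈n/2⌉}. For n = 558: ⌊558^2/4⌋ = ⌊311364/4⌋ = 77841. The extremal graph is K_{279, 279}, which has 279·279 = 77841 edges.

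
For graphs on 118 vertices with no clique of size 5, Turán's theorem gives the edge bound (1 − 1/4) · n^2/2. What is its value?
Turán density bound = (3/4) · 118^2/2 = 10443/2 ≈ 5221.5

Turán's theorem: ex(n, K_{r+1}) is achieved by the complete r-partite Turán graph T(n, r) with parts as balanced as possible, and is at most (1 − 1/r) · n^2/2. For r = 4, n = 118: the density bound is (3/4) · 13924/2 = 10443/2 ≈ 5221.5. The integer-valued extremum is e(T(118, 4)) = 5221, which is strictly less than the density bound 10443/2 since 4 ∤ 118 (the parts of T(118, 4) cannot all be equal).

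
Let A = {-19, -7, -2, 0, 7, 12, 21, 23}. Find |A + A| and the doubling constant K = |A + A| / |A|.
K = |A + A| / |A| = 30/8 = 15/4

Enumerate A + A = {a + b : a, b ∈ A}. With |A| = 8, there are |A|^2 = 64 ordered sum pairs; collecting distinct values, A + A = {-38, -26, -21, -19, -14, -12, -9, -7, -4, -2, 0, 2, 4, 5, 7, 10, 12, 14, 16, 19, 21, 23, 24, 28, 30, 33, 35, 42, 44, 46}, so |A + A| = 30. Thus K = 30/8 = 15/4. For comparison, the minimum possible |A + A| over all 8-element sets is 2·8 − 1 = 15 (so min K = 15/8), attained only by arithmetic progressions.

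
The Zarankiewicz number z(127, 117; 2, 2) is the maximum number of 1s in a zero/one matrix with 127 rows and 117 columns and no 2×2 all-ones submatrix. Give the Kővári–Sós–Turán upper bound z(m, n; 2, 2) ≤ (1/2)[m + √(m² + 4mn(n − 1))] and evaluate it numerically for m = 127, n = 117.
z(127, 117; 2, 2) ≤ (1/2)[127 + √(127² + 4·127·117·116)] = (1/2)[127 + √6910705] = 1377.911

Kővári–Sós–Turán: let r_1, ..., r_127 be the row sums and z = Σ r_i the total number of 1s. Each pair of columns can share at most one row with both entries 1 (else a 2×2 all-ones block appears), so Σ_i C(r_i, 2) ≤ C(117, 2) = 6786. By convexity Σ_i C(r_i, 2) ≥ 127·C(z/127, 2) = z(z − 127)/(2·127), giving z² − 127z − 127·117·116 ≤ 0 and hence z ≤ (1/2)[127 + √(16129 + 4·1723644)] = (1/2)[127 + √6910705] ≈ (1/2)(127 + 2628.822) = 1377.911.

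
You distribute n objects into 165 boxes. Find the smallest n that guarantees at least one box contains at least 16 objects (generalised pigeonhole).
n = (16 − 1)·165 + 1 = 2476

By the generalised pigeonhole principle, to guarantee some box contains ≥ r objects we need more than (r − 1) · k objects total. Threshold: n = (r − 1) · k + 1. With r = 16 and k = 165: n = 15 · 165 + 1 = 2475 + 1 = 2476. For n = 2475 = 15 · 165, we can put exactly 15 objects in every box, avoiding 16 in any single one — so 2476 is tight.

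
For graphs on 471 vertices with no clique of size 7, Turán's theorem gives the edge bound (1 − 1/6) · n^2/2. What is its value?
Turán density bound = (5/6) · 471^2/2 = 369735/4 ≈ 92433.75

Turán's theorem: ex(n, K_{r+1}) is achieved by the complete r-partite Turán graph T(n, r) with parts as balanced as possible, and is at most (1 − 1/r) · n^2/2. For r = 6, n = 471: the density bound is (5/6) · 221841/2 = 369735/4 ≈ 92433.75. The integer-valued extremum is e(T(471, 6)) = 92433, which is strictly less than the density bound 369735/4 since 6 ∤ 471 (the parts of T(471, 6) cannot all be equal).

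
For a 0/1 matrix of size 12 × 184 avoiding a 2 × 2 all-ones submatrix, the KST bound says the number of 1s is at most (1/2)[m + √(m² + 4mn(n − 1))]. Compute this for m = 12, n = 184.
z(12, 184; 2, 2) ≤ (1/2)[12 + √(12² + 4·12·184·183)] = (1/2)[12 + √1616400] = 641.6886

Kővári–Sós–Turán: let r_1, ..., r_12 be the row sums and z = Σ r_i the total number of 1s. Each pair of columns can share at most one row with both entries 1 (else a 2×2 all-ones block appears), so Σ_i C(r_i, 2) ≤ C(184, 2) = 16836. By convexity Σ_i C(r_i, 2) ≥ 12·C(z/12, 2) = z(z − 12)/(2·12), giving z² − 12z − 12·184·183 ≤ 0 and hence z ≤ (1/2)[12 + √(144 + 4·404064)] = (1/2)[12 + √1616400] ≈ (1/2)(12 + 1271.3772) = 641.6886.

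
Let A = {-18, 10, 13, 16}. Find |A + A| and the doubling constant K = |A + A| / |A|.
K = |A + A| / |A| = 9/4

Enumerate A + A = {a + b : a, b ∈ A}. With |A| = 4, there are |A|^2 = 16 ordered sum pairs; collecting distinct values, A + A = {-36, -8, -5, -2, 20, 23, 26, 29, 32}, so |A + A| = 9. Thus K = 9/4. For comparison, the minimum possible |A + A| over all 4-element sets is 2·4 − 1 = 7 (so min K = 7/4), attained only by arithmetic progressions.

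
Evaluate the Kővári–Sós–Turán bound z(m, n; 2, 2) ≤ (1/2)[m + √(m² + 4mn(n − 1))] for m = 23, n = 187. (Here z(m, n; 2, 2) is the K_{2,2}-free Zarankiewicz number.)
z(23, 187; 2, 2) ≤ (1/2)[23 + √(23² + 4·23·187·186)] = (1/2)[23 + √3200473] = 905.9933

Kővári–Sós–Turán: let r_1, ..., r_23 be the row sums and z = Σ r_i the total number of 1s. Each pair of columns can share at most one row with both entries 1 (else a 2×2 all-ones block appears), so Σ_i C(r_i, 2) ≤ C(187, 2) = 17391. By convexity Σ_i C(r_i, 2) ≥ 23·C(z/23, 2) = z(z − 23)/(2·23), giving z² − 23z − 23·187·186 ≤ 0 and hence z ≤ (1/2)[23 + √(529 + 4·799986)] = (1/2)[23 + √3200473] ≈ (1/2)(23 + 1788.9866) = 905.9933.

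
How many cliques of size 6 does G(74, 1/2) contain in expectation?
E[# K_6] = C(74, 6) · (1/2)^C(6, 2) = 185250786 / 2^15 = 92625393/16384 ≈ 5653.405334

For each 6-subset S of vertices (there are C(74, 6) = 185250786 such S), let X_S = 1 if S induces a K_6 (all C(6, 2) = 15 edges present). Then P(X_S = 1) = (1/2)^15 = 1/32768. By linearity of expectation, E[# K_6] = C(74, 6) · (1/2)^15 = 185250786 / 32768 = 92625393/16384 ≈ 5653.405334.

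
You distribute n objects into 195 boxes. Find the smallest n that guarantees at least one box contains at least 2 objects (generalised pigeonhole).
n = (2 − 1)·195 + 1 = 196

By the generalised pigeonhole principle, to guarantee some box contains ≥ r objects we need more than (r − 1) · k objects total. Threshold: n = (r − 1) · k + 1. With r = 2 and k = 195: n = 1 · 195 + 1 = 195 + 1 = 196. For n = 195 = 1 · 195, we can put exactly 1 objects in every box, avoiding 2 in any single one — so 196 is tight.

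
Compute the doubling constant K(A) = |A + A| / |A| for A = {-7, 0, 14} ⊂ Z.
K = |A + A| / |A| = 6/3 = 2

Enumerate A + A = {a + b : a, b ∈ A}. With |A| = 3, there are |A|^2 = 9 ordered sum pairs; collecting distinct values, A + A = {-14, -7, 0, 7, 14, 28}, so |A + A| = 6. Thus K = 6/3 = 2. For comparison, the minimum possible |A + A| over all 3-element sets is 2·3 − 1 = 5 (so min K = 5/3), attained only by arithmetic progressions.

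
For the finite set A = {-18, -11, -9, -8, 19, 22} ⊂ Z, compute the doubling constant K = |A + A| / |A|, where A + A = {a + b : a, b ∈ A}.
K = |A + A| / |A| = 20/6 = 10/3

Enumerate A + A = {a + b : a, b ∈ A}. With |A| = 6, there are |A|^2 = 36 ordered sum pairs; collecting distinct values, A + A = {-36, -29, -27, -26, -22, -20, -19, -18, -17, -16, 1, 4, 8, 10, 11, 13, 14, 38, 41, 44}, so |A + A| = 20. Thus K = 20/6 = 10/3. For comparison, the minimum possible |A + A| over all 6-element sets is 2·6 − 1 = 11 (so min K = 11/6), attained only by arithmetic progressions.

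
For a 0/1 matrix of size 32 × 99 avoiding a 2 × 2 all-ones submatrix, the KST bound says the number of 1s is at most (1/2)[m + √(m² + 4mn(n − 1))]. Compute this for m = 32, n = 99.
z(32, 99; 2, 2) ≤ (1/2)[32 + √(32² + 4·32·99·98)] = (1/2)[32 + √1242880] = 573.4226

Kővári–Sós–Turán: let r_1, ..., r_32 be the row sums and z = Σ r_i the total number of 1s. Each pair of columns can share at most one row with both entries 1 (else a 2×2 all-ones block appears), so Σ_i C(r_i, 2) ≤ C(99, 2) = 4851. By convexity Σ_i C(r_i, 2) ≥ 32·C(z/32, 2) = z(z − 32)/(2·32), giving z² − 32z − 32·99·98 ≤ 0 and hence z ≤ (1/2)[32 + √(1024 + 4·310464)] = (1/2)[32 + √1242880] ≈ (1/2)(32 + 1114.8453) = 573.4226.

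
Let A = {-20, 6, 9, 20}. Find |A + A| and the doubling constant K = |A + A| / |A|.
K = |A + A| / |A| = 10/4 = 5/2

Enumerate A + A = {a + b : a, b ∈ A}. With |A| = 4, there are |A|^2 = 16 ordered sum pairs; collecting distinct values, A + A = {-40, -14, -11, 0, 12, 15, 18, 26, 29, 40}, so |A + A| = 10. Thus K = 10/4 = 5/2. For comparison, the minimum possible |A + A| over all 4-element sets is 2·4 − 1 = 7 (so min K = 7/4), attained only by arithmetic progressions.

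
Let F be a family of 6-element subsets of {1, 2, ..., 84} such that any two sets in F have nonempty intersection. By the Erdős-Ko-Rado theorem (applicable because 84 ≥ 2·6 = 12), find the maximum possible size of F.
max |F| = C(83, 5) = 29034396

Erdős-Ko-Rado (1961): when n ≥ 2k, max |F| = C(n−1, k−1). The bound is attained by the star {A : i ∈ A} for any fixed i ∈ [n]. Here C(84−1, 6−1) = C(83, 5) = 29034396.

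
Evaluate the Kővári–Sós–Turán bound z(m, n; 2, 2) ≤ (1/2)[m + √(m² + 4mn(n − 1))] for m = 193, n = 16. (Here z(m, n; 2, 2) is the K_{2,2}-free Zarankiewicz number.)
z(193, 16; 2, 2) ≤ (1/2)[193 + √(193² + 4·193·16·15)] = (1/2)[193 + √222529] = 332.3649

Kővári–Sós–Turán: let r_1, ..., r_193 be the row sums and z = Σ r_i the total number of 1s. Each pair of columns can share at most one row with both entries 1 (else a 2×2 all-ones block appears), so Σ_i C(r_i, 2) ≤ C(16, 2) = 120. By convexity Σ_i C(r_i, 2) ≥ 193·C(z/193, 2) = z(z − 193)/(2·193), giving z² − 193z − 193·16·15 ≤ 0 and hence z ≤ (1/2)[193 + √(37249 + 4·46320)] = (1/2)[193 + √222529] ≈ (1/2)(193 + 471.7298) = 332.3649.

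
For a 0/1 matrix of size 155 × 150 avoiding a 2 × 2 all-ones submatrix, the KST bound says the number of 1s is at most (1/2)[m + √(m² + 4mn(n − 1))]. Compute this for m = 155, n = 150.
z(155, 150; 2, 2) ≤ (1/2)[155 + √(155² + 4·155·150·149)] = (1/2)[155 + √13881025] = 1940.3624

Kővári–Sós–Turán: let r_1, ..., r_155 be the row sums and z = Σ r_i the total number of 1s. Each pair of columns can share at most one row with both entries 1 (else a 2×2 all-ones block appears), so Σ_i C(r_i, 2) ≤ C(150, 2) = 11175. By convexity Σ_i C(r_i, 2) ≥ 155·C(z/155, 2) = z(z − 155)/(2·155), giving z² − 155z − 155·150·149 ≤ 0 and hence z ≤ (1/2)[155 + √(24025 + 4·3464250)] = (1/2)[155 + √13881025] ≈ (1/2)(155 + 3725.7248) = 1940.3624.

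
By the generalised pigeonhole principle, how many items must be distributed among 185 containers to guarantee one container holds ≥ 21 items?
n = (21 − 1)·185 + 1 = 3701

By the generalised pigeonhole principle, to guarantee some box contains ≥ r objects we need more than (r − 1) · k objects total. Threshold: n = (r − 1) · k + 1. With r = 21 and k = 185: n = 20 · 185 + 1 = 3700 + 1 = 3701. For n = 3700 = 20 · 185, we can put exactly 20 objects in every box, avoiding 21 in any single one — so 3701 is tight.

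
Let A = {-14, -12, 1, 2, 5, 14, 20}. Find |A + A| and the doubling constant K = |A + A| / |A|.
K = |A + A| / |A| = 26/7

Enumerate A + A = {a + b : a, b ∈ A}. With |A| = 7, there are |A|^2 = 49 ordered sum pairs; collecting distinct values, A + A = {-28, -26, -24, -13, -12, -11, -10, -9, -7, 0, 2, 3, 4, 6, 7, 8, 10, 15, 16, 19, 21, 22, 25, 28, 34, 40}, so |A + A| = 26. Thus K = 26/7. For comparison, the minimum possible |A + A| over all 7-element sets is 2·7 − 1 = 13 (so min K = 13/7), attained only by arithmetic progressions.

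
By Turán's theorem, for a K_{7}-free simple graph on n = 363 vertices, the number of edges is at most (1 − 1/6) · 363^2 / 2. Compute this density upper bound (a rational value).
Turán density bound = (5/6) · 363^2/2 = 219615/4 ≈ 54903.75

Turán's theorem: ex(n, K_{r+1}) is achieved by the complete r-partite Turán graph T(n, r) with parts as balanced as possible, and is at most (1 − 1/r) · n^2/2. For r = 6, n = 363: the density bound is (5/6) · 131769/2 = 219615/4 ≈ 54903.75. The integer-valued extremum is e(T(363, 6)) = 54903, which is strictly less than the density bound 219615/4 since 6 ∤ 363 (the parts of T(363, 6) cannot all be equal).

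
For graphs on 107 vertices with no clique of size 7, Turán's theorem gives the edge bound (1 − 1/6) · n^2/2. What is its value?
Turán density bound = (5/6) · 107^2/2 = 57245/12 ≈ 4770.4167

Turán's theorem: ex(n, K_{r+1}) is achieved by the complete r-partite Turán graph T(n, r) with parts as balanced as possible, and is at most (1 − 1/r) · n^2/2. For r = 6, n = 107: the density bound is (5/6) · 11449/2 = 57245/12 ≈ 4770.4167. The integer-valued extremum is e(T(107, 6)) = 4770, which is strictly less than the density bound 57245/12 since 6 ∤ 107 (the parts of T(107, 6) cannot all be equal).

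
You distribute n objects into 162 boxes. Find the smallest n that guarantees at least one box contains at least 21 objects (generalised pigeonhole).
n = (21 − 1)·162 + 1 = 3241

By the generalised pigeonhole principle, to guarantee some box contains ≥ r objects we need more than (r − 1) · k objects total. Threshold: n = (r − 1) · k + 1. With r = 21 and k = 162: n = 20 · 162 + 1 = 3240 + 1 = 3241. For n = 3240 = 20 · 162, we can put exactly 20 objects in every box, avoiding 21 in any single one — so 3241 is tight.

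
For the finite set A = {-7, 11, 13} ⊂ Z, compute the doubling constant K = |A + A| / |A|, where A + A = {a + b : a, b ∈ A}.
K = |A + A| / |A| = 6/3 = 2

Enumerate A + A = {a + b : a, b ∈ A}. With |A| = 3, there are |A|^2 = 9 ordered sum pairs; collecting distinct values, A + A = {-14, 4, 6, 22, 24, 26}, so |A + A| = 6. Thus K = 6/3 = 2. For comparison, the minimum possible |A + A| over all 3-element sets is 2·3 − 1 = 5 (so min K = 5/3), attained only by arithmetic progressions.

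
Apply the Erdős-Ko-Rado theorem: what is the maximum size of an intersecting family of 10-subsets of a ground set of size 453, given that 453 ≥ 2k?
max |F| = C(452, 9) = 2002968759113405600

Erdős-Ko-Rado (1961): when n ≥ 2k, max |F| = C(n−1, k−1). The bound is attained by the star {A : i ∈ A} for any fixed i ∈ [n]. Here C(453−1, 10−1) = C(452, 9) = 2002968759113405600.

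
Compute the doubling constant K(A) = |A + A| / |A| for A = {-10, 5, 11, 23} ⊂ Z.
K = |A + A| / |A| = 10/4 = 5/2

Enumerate A + A = {a + b : a, b ∈ A}. With |A| = 4, there are |A|^2 = 16 ordered sum pairs; collecting distinct values, A + A = {-20, -5, 1, 10, 13, 16, 22, 28, 34, 46}, so |A + A| = 10. Thus K = 10/4 = 5/2. For comparison, the minimum possible |A + A| over all 4-element sets is 2·4 − 1 = 7 (so min K = 7/4), attained only by arithmetic progressions.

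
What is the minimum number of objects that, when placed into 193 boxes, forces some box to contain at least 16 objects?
n = (16 − 1)·193 + 1 = 2896

By the generalised pigeonhole principle, to guarantee some box contains ≥ r objects we need more than (r − 1) · k objects total. Threshold: n = (r − 1) · k + 1. With r = 16 and k = 193: n = 15 · 193 + 1 = 2895 + 1 = 2896. For n = 2895 = 15 · 193, we can put exactly 15 objects in every box, avoiding 16 in any single one — so 2896 is tight.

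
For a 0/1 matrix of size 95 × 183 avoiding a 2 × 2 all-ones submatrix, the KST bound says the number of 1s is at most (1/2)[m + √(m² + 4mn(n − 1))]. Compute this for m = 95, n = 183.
z(95, 183; 2, 2) ≤ (1/2)[95 + √(95² + 4·95·183·182)] = (1/2)[95 + √12665305] = 1826.9174

Kővári–Sós–Turán: let r_1, ..., r_95 be the row sums and z = Σ r_i the total number of 1s. Each pair of columns can share at most one row with both entries 1 (else a 2×2 all-ones block appears), so Σ_i C(r_i, 2) ≤ C(183, 2) = 16653. By convexity Σ_i C(r_i, 2) ≥ 95·C(z/95, 2) = z(z − 95)/(2·95), giving z² − 95z − 95·183·182 ≤ 0 and hence z ≤ (1/2)[95 + √(9025 + 4·3164070)] = (1/2)[95 + √12665305] ≈ (1/2)(95 + 3558.8348) = 1826.9174.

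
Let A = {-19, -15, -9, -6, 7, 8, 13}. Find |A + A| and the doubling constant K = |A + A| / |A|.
K = |A + A| / |A| = 26/7

Enumerate A + A = {a + b : a, b ∈ A}. With |A| = 7, there are |A|^2 = 49 ordered sum pairs; collecting distinct values, A + A = {-38, -34, -30, -28, -25, -24, -21, -18, -15, -12, -11, -8, -7, -6, -2, -1, 1, 2, 4, 7, 14, 15, 16, 20, 21, 26}, so |A + A| = 26. Thus K = 26/7. For comparison, the minimum possible |A + A| over all 7-element sets is 2·7 − 1 = 13 (so min K = 13/7), attained only by arithmetic progressions.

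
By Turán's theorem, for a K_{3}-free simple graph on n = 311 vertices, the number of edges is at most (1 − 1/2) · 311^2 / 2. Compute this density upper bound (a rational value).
Turán density bound = (1/2) · 311^2/2 = 96721/4 ≈ 24180.25

Turán's theorem: ex(n, K_{r+1}) is achieved by the complete r-partite Turán graph T(n, r) with parts as balanced as possible, and is at most (1 − 1/r) · n^2/2. For r = 2, n = 311: the density bound is (1/2) · 96721/2 = 96721/4 ≈ 24180.25. The integer-valued extremum is e(T(311, 2)) = 24180, which is strictly less than the density bound 96721/4 since 2 ∤ 311 (the parts of T(311, 2) cannot all be equal).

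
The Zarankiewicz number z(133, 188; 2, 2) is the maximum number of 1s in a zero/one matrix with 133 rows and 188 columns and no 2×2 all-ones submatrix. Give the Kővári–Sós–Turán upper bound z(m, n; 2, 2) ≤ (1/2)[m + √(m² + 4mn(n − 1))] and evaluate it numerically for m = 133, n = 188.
z(133, 188; 2, 2) ≤ (1/2)[133 + √(133² + 4·133·188·187)] = (1/2)[133 + √18720681] = 2229.8701

Kővári–Sós–Turán: let r_1, ..., r_133 be the row sums and z = Σ r_i the total number of 1s. Each pair of columns can share at most one row with both entries 1 (else a 2×2 all-ones block appears), so Σ_i C(r_i, 2) ≤ C(188, 2) = 17578. By convexity Σ_i C(r_i, 2) ≥ 133·C(z/133, 2) = z(z − 133)/(2·133), giving z² − 133z − 133·188·187 ≤ 0 and hence z ≤ (1/2)[133 + √(17689 + 4·4675748)] = (1/2)[133 + √18720681] ≈ (1/2)(133 + 4326.7402) = 2229.8701.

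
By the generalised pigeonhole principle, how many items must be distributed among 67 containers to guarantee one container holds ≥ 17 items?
n = (17 − 1)·67 + 1 = 1073

By the generalised pigeonhole principle, to guarantee some box contains ≥ r objects we need more than (r − 1) · k objects total. Threshold: n = (r − 1) · k + 1. With r = 17 and k = 67: n = 16 · 67 + 1 = 1072 + 1 = 1073. For n = 1072 = 16 · 67, we can put exactly 16 objects in every box, avoiding 17 in any single one — so 1073 is tight.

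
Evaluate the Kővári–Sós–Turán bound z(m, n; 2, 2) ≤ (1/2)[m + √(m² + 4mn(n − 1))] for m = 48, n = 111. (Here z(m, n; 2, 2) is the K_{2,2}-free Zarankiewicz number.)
z(48, 111; 2, 2) ≤ (1/2)[48 + √(48² + 4·48·111·110)] = (1/2)[48 + √2346624] = 789.9347

Kővári–Sós–Turán: let r_1, ..., r_48 be the row sums and z = Σ r_i the total number of 1s. Each pair of columns can share at most one row with both entries 1 (else a 2×2 all-ones block appears), so Σ_i C(r_i, 2) ≤ C(111, 2) = 6105. By convexity Σ_i C(r_i, 2) ≥ 48·C(z/48, 2) = z(z − 48)/(2·48), giving z² − 48z − 48·111·110 ≤ 0 and hence z ≤ (1/2)[48 + √(2304 + 4·586080)] = (1/2)[48 + √2346624] ≈ (1/2)(48 + 1531.8694) = 789.9347.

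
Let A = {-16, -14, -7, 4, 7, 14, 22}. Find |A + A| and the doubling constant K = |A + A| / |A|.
K = |A + A| / |A| = 26/7

Enumerate A + A = {a + b : a, b ∈ A}. With |A| = 7, there are |A|^2 = 49 ordered sum pairs; collecting distinct values, A + A = {-32, -30, -28, -23, -21, -14, -12, -10, -9, -7, -3, -2, 0, 6, 7, 8, 11, 14, 15, 18, 21, 26, 28, 29, 36, 44}, so |A + A| = 26. Thus K = 26/7. For comparison, the minimum possible |A + A| over all 7-element sets is 2·7 − 1 = 13 (so min K = 13/7), attained only by arithmetic progressions.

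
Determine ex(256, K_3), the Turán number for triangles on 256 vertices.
ex(256, K_3) = ⌊256^2/4⌋ = 16384

Mantel (1907): a triangle-free graph on n vertices has at most ⌊n^2/4⌋ edges, with equality for the complete bipartite graph K_{⌊n/2⌋, ⌈n/2⌉}. For n = 256: ⌊256^2/4⌋ = ⌊65536/4⌋ = 16384. The extremal graph is K_{128, 128}, which has 128·128 = 16384 edges.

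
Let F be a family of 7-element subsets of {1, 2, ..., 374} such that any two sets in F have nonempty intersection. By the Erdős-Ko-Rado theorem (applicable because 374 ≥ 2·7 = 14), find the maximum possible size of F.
max |F| = C(373, 6) = 3592271012232

Erdős-Ko-Rado (1961): when n ≥ 2k, max |F| = C(n−1, k−1). The bound is attained by the star {A : i ∈ A} for any fixed i ∈ [n]. Here C(374−1, 7−1) = C(373, 6) = 3592271012232.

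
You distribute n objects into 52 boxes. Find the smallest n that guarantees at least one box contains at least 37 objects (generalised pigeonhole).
n = (37 − 1)·52 + 1 = 1873

By the generalised pigeonhole principle, to guarantee some box contains ≥ r objects we need more than (r − 1) · k objects total. Threshold: n = (r − 1) · k + 1. With r = 37 and k = 52: n = 36 · 52 + 1 = 1872 + 1 = 1873. For n = 1872 = 36 · 52, we can put exactly 36 objects in every box, avoiding 37 in any single one — so 1873 is tight.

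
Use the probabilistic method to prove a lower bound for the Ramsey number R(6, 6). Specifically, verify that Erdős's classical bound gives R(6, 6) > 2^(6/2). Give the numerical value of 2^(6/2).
2^(6/2) = 8; so R(6, 6) > 8

Colour each edge of K_n uniformly at random with red/blue. The expected number of monochromatic K_6 is C(n, 6) · 2 · 2^(−C(6,2)). If C(n, 6) · 2^(1 − C(6,2)) < 1, then with positive probability no monochromatic K_6 exists, so R(6, 6) > n. The standard estimate C(n, 6) ≤ n^6/6! shows this inequality holds whenever n ≤ 2^(6/2) (since 6! · 2^(C(6,2) − 1) > 2^(6^2/2) ≥ n^6). Hence R(6, 6) > 2^(6/2) = 8.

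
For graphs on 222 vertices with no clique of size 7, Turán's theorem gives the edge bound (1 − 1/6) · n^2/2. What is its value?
Turán density bound = (5/6) · 222^2/2 = 20535

Turán's theorem: ex(n, K_{r+1}) is achieved by the complete r-partite Turán graph T(n, r) with parts as balanced as possible, and is at most (1 − 1/r) · n^2/2. For r = 6, n = 222: the density bound is (5/6) · 49284/2 = 20535. Since 6 ∣ 222, the Turán graph T(222, 6) has parts of equal size 37, and its edge count e(T(222, 6)) = 20535 attains the density bound exactly.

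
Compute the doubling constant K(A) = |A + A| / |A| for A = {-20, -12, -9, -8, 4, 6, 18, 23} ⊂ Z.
K = |A + A| / |A| = 33/8

Enumerate A + A = {a + b : a, b ∈ A}. With |A| = 8, there are |A|^2 = 64 ordered sum pairs; collecting distinct values, A + A = {-40, -32, -29, -28, -24, -21, -20, -18, -17, -16, -14, -8, -6, -5, -4, -3, -2, 3, 6, 8, 9, 10, 11, 12, 14, 15, 22, 24, 27, 29, 36, 41, 46}, so |A + A| = 33. Thus K = 33/8. For comparison, the minimum possible |A + A| over all 8-element sets is 2·8 − 1 = 15 (so min K = 15/8), attained only by arithmetic progressions.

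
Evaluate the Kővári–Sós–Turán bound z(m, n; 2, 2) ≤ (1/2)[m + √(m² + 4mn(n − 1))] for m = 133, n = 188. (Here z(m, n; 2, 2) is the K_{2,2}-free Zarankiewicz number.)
z(133, 188; 2, 2) ≤ (1/2)[133 + √(133² + 4·133·188·187)] = (1/2)[133 + √18720681] = 2229.8701

Kővári–Sós–Turán: let r_1, ..., r_133 be the row sums and z = Σ r_i the total number of 1s. Each pair of columns can share at most one row with both entries 1 (else a 2×2 all-ones block appears), so Σ_i C(r_i, 2) ≤ C(188, 2) = 17578. By convexity Σ_i C(r_i, 2) ≥ 133·C(z/133, 2) = z(z − 133)/(2·133), giving z² − 133z − 133·188·187 ≤ 0 and hence z ≤ (1/2)[133 + √(17689 + 4·4675748)] = (1/2)[133 + √18720681] ≈ (1/2)(133 + 4326.7402) = 2229.8701.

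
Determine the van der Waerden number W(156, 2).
W(156, 2) = 156 + 1 = 157

A 2-term AP is any pair of integers, so a monochromatic 2-AP exists iff some colour is used at least twice. With 156 colours, the colouring i ↦ i on {1, ..., 156} uses each colour once, avoiding any monochromatic pair, so W(156, 2) > 156. For {1, ..., 157}, pigeonhole forces two integers of the same colour, which form a monochromatic 2-AP. Hence W(156, 2) = 157.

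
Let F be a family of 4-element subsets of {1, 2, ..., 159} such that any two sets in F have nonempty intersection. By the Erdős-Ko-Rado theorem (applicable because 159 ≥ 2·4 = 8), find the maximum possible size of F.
max |F| = C(158, 3) = 644956

The Erdős-Ko-Rado theorem states: for n ≥ 2k, an intersecting family of k-subsets of an n-element set has size at most C(n − 1, k − 1), with equality for 'star' families {A ⊆ [n] : |A| = k, i ∈ A} (fix an element i). For n = 159, k = 4: C(158, 3) = 644956.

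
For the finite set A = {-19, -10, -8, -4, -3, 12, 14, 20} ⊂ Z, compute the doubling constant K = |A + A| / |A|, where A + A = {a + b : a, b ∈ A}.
K = |A + A| / |A| = 33/8

Enumerate A + A = {a + b : a, b ∈ A}. With |A| = 8, there are |A|^2 = 64 ordered sum pairs; collecting distinct values, A + A = {-38, -29, -27, -23, -22, -20, -18, -16, -14, -13, -12, -11, -8, -7, -6, -5, 1, 2, 4, 6, 8, 9, 10, 11, 12, 16, 17, 24, 26, 28, 32, 34, 40}, so |A + A| = 33. Thus K = 33/8. For comparison, the minimum possible |A + A| over all 8-element sets is 2·8 − 1 = 15 (so min K = 15/8), attained only by arithmetic progressions.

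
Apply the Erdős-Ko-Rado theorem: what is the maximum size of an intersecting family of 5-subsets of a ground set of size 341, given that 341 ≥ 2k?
max |F| = C(340, 4) = 547033565

The Erdős-Ko-Rado theorem states: for n ≥ 2k, an intersecting family of k-subsets of an n-element set has size at most C(n − 1, k − 1), with equality for 'star' families {A ⊆ [n] : |A| = k, i ∈ A} (fix an element i). For n = 341, k = 5: C(340, 4) = 547033565.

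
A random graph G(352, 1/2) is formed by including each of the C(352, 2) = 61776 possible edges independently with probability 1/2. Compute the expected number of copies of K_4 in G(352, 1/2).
E[# K_4] = C(352, 4) · (1/2)^C(4, 2) = 628828200 / 2^6 = 78603525/8 = 9825440.625

For each 4-subset S of vertices (there are C(352, 4) = 628828200 such S), let X_S = 1 if S induces a K_4 (all C(4, 2) = 6 edges present). Then P(X_S = 1) = (1/2)^6 = 1/64. By linearity of expectation, E[# K_4] = C(352, 4) · (1/2)^6 = 628828200 / 64 = 78603525/8 = 9825440.625.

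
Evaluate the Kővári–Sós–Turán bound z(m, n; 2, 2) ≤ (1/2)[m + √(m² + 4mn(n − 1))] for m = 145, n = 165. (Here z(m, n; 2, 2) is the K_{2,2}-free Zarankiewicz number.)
z(145, 165; 2, 2) ≤ (1/2)[145 + √(145² + 4·145·165·164)] = (1/2)[145 + √15715825] = 2054.6595

Kővári–Sós–Turán: let r_1, ..., r_145 be the row sums and z = Σ r_i the total number of 1s. Each pair of columns can share at most one row with both entries 1 (else a 2×2 all-ones block appears), so Σ_i C(r_i, 2) ≤ C(165, 2) = 13530. By convexity Σ_i C(r_i, 2) ≥ 145·C(z/145, 2) = z(z − 145)/(2·145), giving z² − 145z − 145·165·164 ≤ 0 and hence z ≤ (1/2)[145 + √(21025 + 4·3923700)] = (1/2)[145 + √15715825] ≈ (1/2)(145 + 3964.319) = 2054.6595.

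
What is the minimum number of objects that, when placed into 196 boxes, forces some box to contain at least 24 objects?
n = (24 − 1)·196 + 1 = 4509

By the generalised pigeonhole principle, to guarantee some box contains ≥ r objects we need more than (r − 1) · k objects total. Threshold: n = (r − 1) · k + 1. With r = 24 and k = 196: n = 23 · 196 + 1 = 4508 + 1 = 4509. For n = 4508 = 23 · 196, we can put exactly 23 objects in every box, avoiding 24 in any single one — so 4509 is tight.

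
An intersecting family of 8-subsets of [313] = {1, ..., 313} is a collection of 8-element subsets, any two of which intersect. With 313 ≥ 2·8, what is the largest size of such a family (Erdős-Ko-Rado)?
max |F| = C(312, 7) = 53359916132952

Erdős-Ko-Rado (1961): when n ≥ 2k, max |F| = C(n−1, k−1). The bound is attained by the star {A : i ∈ A} for any fixed i ∈ [n]. Here C(313−1, 8−1) = C(312, 7) = 53359916132952.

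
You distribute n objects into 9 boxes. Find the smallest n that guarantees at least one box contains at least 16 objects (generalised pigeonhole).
n = (16 − 1)·9 + 1 = 136

By the generalised pigeonhole principle, to guarantee some box contains ≥ r objects we need more than (r − 1) · k objects total. Threshold: n = (r − 1) · k + 1. With r = 16 and k = 9: n = 15 · 9 + 1 = 135 + 1 = 136. For n = 135 = 15 · 9, we can put exactly 15 objects in every box, avoiding 16 in any single one — so 136 is tight.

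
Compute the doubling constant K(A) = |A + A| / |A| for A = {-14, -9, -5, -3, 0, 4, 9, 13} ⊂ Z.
K = |A + A| / |A| = 26/8 = 13/4

Enumerate A + A = {a + b : a, b ∈ A}. With |A| = 8, there are |A|^2 = 64 ordered sum pairs; collecting distinct values, A + A = {-28, -23, -19, -18, -17, -14, -12, -10, -9, -8, -6, -5, -3, -1, 0, 1, 4, 6, 8, 9, 10, 13, 17, 18, 22, 26}, so |A + A| = 26. Thus K = 26/8 = 13/4. For comparison, the minimum possible |A + A| over all 8-element sets is 2·8 − 1 = 15 (so min K = 15/8), attained only by arithmetic progressions.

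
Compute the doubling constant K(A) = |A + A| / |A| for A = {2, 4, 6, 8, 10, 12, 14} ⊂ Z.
K = |A + A| / |A| = 13/7

Enumerate A + A = {a + b : a, b ∈ A}. With |A| = 7, there are |A|^2 = 49 ordered sum pairs; collecting distinct values, A + A = {4, 6, 8, 10, 12, 14, 16, 18, 20, 22, 24, 26, 28}, so |A + A| = 13. Thus K = 13/7. Here |A + A| = 2|A| − 1 = 13, the minimum possible — so K = 13/7 is minimal, which holds iff A is an arithmetic progression.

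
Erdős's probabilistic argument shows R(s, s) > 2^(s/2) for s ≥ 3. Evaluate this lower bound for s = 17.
2^(17/2) = 362.0387; so R(17, 17) > 362.0387

Colour each edge of K_n uniformly at random with red/blue. The expected number of monochromatic K_17 is C(n, 17) · 2 · 2^(−C(17,2)). If C(n, 17) · 2^(1 − C(17,2)) < 1, then with positive probability no monochromatic K_17 exists, so R(17, 17) > n. The standard estimate C(n, 17) ≤ n^17/17! shows this inequality holds whenever n ≤ 2^(17/2) (since 17! · 2^(C(17,2) − 1) > 2^(17^2/2) ≥ n^17). Hence R(17, 17) > 2^(17/2) = 362.0387.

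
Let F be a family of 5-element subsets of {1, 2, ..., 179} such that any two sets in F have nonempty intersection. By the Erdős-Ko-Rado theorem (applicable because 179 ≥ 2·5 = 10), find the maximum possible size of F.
max |F| = C(178, 4) = 40432700

Erdős-Ko-Rado (1961): when n ≥ 2k, max |F| = C(n−1, k−1). The bound is attained by the star {A : i ∈ A} for any fixed i ∈ [n]. Here C(179−1, 5−1) = C(178, 4) = 40432700.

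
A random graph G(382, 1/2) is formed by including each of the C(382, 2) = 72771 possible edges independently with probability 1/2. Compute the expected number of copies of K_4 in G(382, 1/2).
E[# K_4] = C(382, 4) · (1/2)^C(4, 2) = 873373285 / 2^6 = 13646457.578125

For each 4-subset S of vertices (there are C(382, 4) = 873373285 such S), let X_S = 1 if S induces a K_4 (all C(4, 2) = 6 edges present). Then P(X_S = 1) = (1/2)^6 = 1/64. By linearity of expectation, E[# K_4] = C(382, 4) · (1/2)^6 = 873373285 / 64 = 13646457.578125.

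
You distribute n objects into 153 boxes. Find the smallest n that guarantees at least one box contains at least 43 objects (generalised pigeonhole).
n = (43 − 1)·153 + 1 = 6427

By the generalised pigeonhole principle, to guarantee some box contains ≥ r objects we need more than (r − 1) · k objects total. Threshold: n = (r − 1) · k + 1. With r = 43 and k = 153: n = 42 · 153 + 1 = 6426 + 1 = 6427. For n = 6426 = 42 · 153, we can put exactly 42 objects in every box, avoiding 43 in any single one — so 6427 is tight.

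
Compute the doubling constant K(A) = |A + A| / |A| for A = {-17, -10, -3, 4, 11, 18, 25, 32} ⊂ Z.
K = |A + A| / |A| = 15/8

Enumerate A + A = {a + b : a, b ∈ A}. With |A| = 8, there are |A|^2 = 64 ordered sum pairs; collecting distinct values, A + A = {-34, -27, -20, -13, -6, 1, 8, 15, 22, 29, 36, 43, 50, 57, 64}, so |A + A| = 15. Thus K = 15/8. Here |A + A| = 2|A| − 1 = 15, the minimum possible — so K = 15/8 is minimal, which holds iff A is an arithmetic progression.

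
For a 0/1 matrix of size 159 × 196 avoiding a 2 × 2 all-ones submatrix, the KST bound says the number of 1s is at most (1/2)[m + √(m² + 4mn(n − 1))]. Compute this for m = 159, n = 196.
z(159, 196; 2, 2) ≤ (1/2)[159 + √(159² + 4·159·196·195)] = (1/2)[159 + √24333201] = 2545.9347

Kővári–Sós–Turán: let r_1, ..., r_159 be the row sums and z = Σ r_i the total number of 1s. Each pair of columns can share at most one row with both entries 1 (else a 2×2 all-ones block appears), so Σ_i C(r_i, 2) ≤ C(196, 2) = 19110. By convexity Σ_i C(r_i, 2) ≥ 159·C(z/159, 2) = z(z − 159)/(2·159), giving z² − 159z − 159·196·195 ≤ 0 and hence z ≤ (1/2)[159 + √(25281 + 4·6076980)] = (1/2)[159 + √24333201] ≈ (1/2)(159 + 4932.8694) = 2545.9347.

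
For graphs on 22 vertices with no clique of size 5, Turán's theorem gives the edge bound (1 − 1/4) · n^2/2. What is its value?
Turán density bound = (3/4) · 22^2/2 = 363/2 ≈ 181.5

Turán's theorem: ex(n, K_{r+1}) is achieved by the complete r-partite Turán graph T(n, r) with parts as balanced as possible, and is at most (1 − 1/r) · n^2/2. For r = 4, n = 22: the density bound is (3/4) · 484/2 = 363/2 ≈ 181.5. The integer-valued extremum is e(T(22, 4)) = 181, which is strictly less than the density bound 363/2 since 4 ∤ 22 (the parts of T(22, 4) cannot all be equal).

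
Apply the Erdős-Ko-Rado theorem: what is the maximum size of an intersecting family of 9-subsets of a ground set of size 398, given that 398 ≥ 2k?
max |F| = C(397, 8) = 14255369164931895

Erdős-Ko-Rado (1961): when n ≥ 2k, max |F| = C(n−1, k−1). The bound is attained by the star {A : i ∈ A} for any fixed i ∈ [n]. Here C(398−1, 9−1) = C(397, 8) = 14255369164931895.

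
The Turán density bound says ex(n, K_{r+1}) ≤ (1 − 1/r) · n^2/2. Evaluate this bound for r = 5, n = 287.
Turán density bound = (4/5) · 287^2/2 = 164738/5 ≈ 32947.6

Turán's theorem: ex(n, K_{r+1}) is achieved by the complete r-partite Turán graph T(n, r) with parts as balanced as possible, and is at most (1 − 1/r) · n^2/2. For r = 5, n = 287: the density bound is (4/5) · 82369/2 = 164738/5 ≈ 32947.6. The integer-valued extremum is e(T(287, 5)) = 32947, which is strictly less than the density bound 164738/5 since 5 ∤ 287 (the parts of T(287, 5) cannot all be equal).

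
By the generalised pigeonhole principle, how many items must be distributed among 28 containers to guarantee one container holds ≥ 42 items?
n = (42 − 1)·28 + 1 = 1149

By the generalised pigeonhole principle, to guarantee some box contains ≥ r objects we need more than (r − 1) · k objects total. Threshold: n = (r − 1) · k + 1. With r = 42 and k = 28: n = 41 · 28 + 1 = 1148 + 1 = 1149. For n = 1148 = 41 · 28, we can put exactly 41 objects in every box, avoiding 42 in any single one — so 1149 is tight.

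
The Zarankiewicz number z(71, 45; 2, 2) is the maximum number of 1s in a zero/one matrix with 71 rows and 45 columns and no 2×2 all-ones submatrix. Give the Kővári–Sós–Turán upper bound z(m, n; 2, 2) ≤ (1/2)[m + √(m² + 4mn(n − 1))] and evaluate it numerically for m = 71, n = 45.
z(71, 45; 2, 2) ≤ (1/2)[71 + √(71² + 4·71·45·44)] = (1/2)[71 + √567361] = 412.1168

Kővári–Sós–Turán: let r_1, ..., r_71 be the row sums and z = Σ r_i the total number of 1s. Each pair of columns can share at most one row with both entries 1 (else a 2×2 all-ones block appears), so Σ_i C(r_i, 2) ≤ C(45, 2) = 990. By convexity Σ_i C(r_i, 2) ≥ 71·C(z/71, 2) = z(z − 71)/(2·71), giving z² − 71z − 71·45·44 ≤ 0 and hence z ≤ (1/2)[71 + √(5041 + 4·140580)] = (1/2)[71 + √567361] ≈ (1/2)(71 + 753.2337) = 412.1168.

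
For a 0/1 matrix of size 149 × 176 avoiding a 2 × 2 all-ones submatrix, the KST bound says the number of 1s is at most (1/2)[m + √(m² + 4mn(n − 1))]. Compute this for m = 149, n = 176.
z(149, 176; 2, 2) ≤ (1/2)[149 + √(149² + 4·149·176·175)] = (1/2)[149 + √18379001] = 2218.0369

Kővári–Sós–Turán: let r_1, ..., r_149 be the row sums and z = Σ r_i the total number of 1s. Each pair of columns can share at most one row with both entries 1 (else a 2×2 all-ones block appears), so Σ_i C(r_i, 2) ≤ C(176, 2) = 15400. By convexity Σ_i C(r_i, 2) ≥ 149·C(z/149, 2) = z(z − 149)/(2·149), giving z² − 149z − 149·176·175 ≤ 0 and hence z ≤ (1/2)[149 + √(22201 + 4·4589200)] = (1/2)[149 + √18379001] ≈ (1/2)(149 + 4287.0737) = 2218.0369.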